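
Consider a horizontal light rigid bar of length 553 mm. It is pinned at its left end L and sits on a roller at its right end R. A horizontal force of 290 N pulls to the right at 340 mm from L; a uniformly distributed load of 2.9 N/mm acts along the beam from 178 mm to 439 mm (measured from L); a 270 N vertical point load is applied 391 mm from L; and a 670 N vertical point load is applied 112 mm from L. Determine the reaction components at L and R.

L_x = -290.0 N, L_y = 948.1 N, R_y = 748.8 N

Resultant of the distributed load: 2.9 × 261 = 756.9 N at 308.5 mm from L.
Taking moments about L: R_y·553 − (2.9·261)·308.5 − 270·391 − 670·112 = 0 → R_y = 414113.65/553 = 748.849 ≈ 748.8 N.
ΣF_y = 0: L_y + 748.849 − 2.9·261 − 270 − 670 = 0 → L_y = 948.1 N.
ΣF_x = 0: L_x + 290 = 0 → L_x = -290.0 N.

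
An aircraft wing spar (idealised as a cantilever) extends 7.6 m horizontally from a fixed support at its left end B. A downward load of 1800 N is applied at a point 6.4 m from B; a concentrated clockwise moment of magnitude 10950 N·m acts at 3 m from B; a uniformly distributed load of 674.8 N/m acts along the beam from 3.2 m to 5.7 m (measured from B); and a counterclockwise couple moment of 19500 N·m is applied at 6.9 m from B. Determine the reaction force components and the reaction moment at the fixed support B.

B_x = 0, B_y = 3487 N, M_B = 10480 N·m

Resultant of the distributed load: 674.8 × 2.5 = 1687 N at 4.45 m from B.
ΣF_x = 0: B_x = 0.
ΣF_y = 0: B_y − 1800 − 674.8·2.5 = 0 → B_y = 3487 N.
ΣM about B: M_B − 1800·6.4 − 10950 − (674.8·2.5)·4.45 + 19500 = 0 → M_B = 10480 N·m.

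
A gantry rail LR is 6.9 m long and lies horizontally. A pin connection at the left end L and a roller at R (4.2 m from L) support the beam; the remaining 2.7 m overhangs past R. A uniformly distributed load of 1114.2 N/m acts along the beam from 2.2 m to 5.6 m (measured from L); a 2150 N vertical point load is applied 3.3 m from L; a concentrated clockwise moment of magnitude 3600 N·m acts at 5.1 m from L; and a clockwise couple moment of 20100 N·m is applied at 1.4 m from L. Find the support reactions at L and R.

Resultant of the distributed load: 1114.2 × 3.4 = 3788.28 N at 3.9 m from L.
ΣM about L: R_y·4.2 − (1114.2·3.4)·3.9 − 2150·3.3 − 3600 − 20100 = 0 → R_y = 45569.292/4.2 = 10849.8 ≈ 10850 N.
ΣF_y = 0: L_y + 10849.8 − 1114.2·3.4 − 2150 = 0 → L_y = -4912 N.
ΣF_x = 0: no horizontal applied forces, so L_x = 0.

L_x = 0, L_y = -4912 N, R_y = 10850 N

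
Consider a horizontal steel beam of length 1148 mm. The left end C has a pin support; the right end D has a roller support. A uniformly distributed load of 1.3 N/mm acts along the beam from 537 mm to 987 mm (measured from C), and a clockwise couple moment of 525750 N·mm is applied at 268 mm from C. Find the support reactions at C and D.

C_x = 0, C_y = -261.3 N, D_y = 846.3 N

Resultant of the distributed load: 1.3 × 450 = 585 N at 762 mm from C.
Taking moments about C: D_y·1148 − (1.3·450)·762 − 525750 = 0 → D_y = 971520/1148 = 846.272 ≈ 846.3 N.
ΣF_y = 0: C_y + 846.272 − 1.3·450 = 0 → C_y = -261.3 N.
ΣF_x = 0: no horizontal applied forces, so C_x = 0.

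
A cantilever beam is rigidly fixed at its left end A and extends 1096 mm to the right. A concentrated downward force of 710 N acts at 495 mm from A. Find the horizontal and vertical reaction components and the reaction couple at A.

ΣF_x = 0: A_x = 0.
ΣF_y = 0: A_y − 710 = 0 → A_y = 710.0 N.
ΣM about A: M_A − 710·495 = 0 → M_A = 351400 N·mm.

A_x = 0, A_y = 710.0 N, M_A = 351400 N·mm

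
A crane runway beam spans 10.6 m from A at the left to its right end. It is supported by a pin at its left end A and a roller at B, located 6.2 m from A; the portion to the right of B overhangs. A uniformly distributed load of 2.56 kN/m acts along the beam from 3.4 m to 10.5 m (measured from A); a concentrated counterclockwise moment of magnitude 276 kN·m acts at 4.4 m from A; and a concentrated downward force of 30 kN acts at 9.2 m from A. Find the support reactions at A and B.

Resultant of the distributed load: 2.56 × 7.1 = 18.176 kN at 6.95 m from A.
Taking moments about A: B_y·6.2 − (2.56·7.1)·6.95 + 276 − 30·9.2 = 0 → B_y = 126.3232/6.2 = 20.3747 ≈ 20.37 kN.
ΣF_y = 0: A_y + 20.3747 − 2.56·7.1 − 30 = 0 → A_y = 27.80 kN.
ΣF_x = 0: no horizontal applied forces, so A_x = 0.

A_x = 0, A_y = 27.80 kN, B_y = 20.37 kN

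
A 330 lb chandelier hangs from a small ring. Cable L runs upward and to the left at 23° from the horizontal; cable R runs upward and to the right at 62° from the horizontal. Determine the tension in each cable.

T_L = 155.5 lb, T_R = 304.9 lb

ΣF_x = 0: −T_L·cos23° + T_R·cos62° = 0 → T_R = 1.96073·T_L.
ΣF_y = 0: T_L·sin23° + T_R·sin62° = 330.
Substitute: T_L·(0.390731 + 1.96073·0.882948) = 330 → T_L = 155.517 ≈ 155.5 lb.
Then T_R = 1.96073 × 155.517 = 304.9 lb.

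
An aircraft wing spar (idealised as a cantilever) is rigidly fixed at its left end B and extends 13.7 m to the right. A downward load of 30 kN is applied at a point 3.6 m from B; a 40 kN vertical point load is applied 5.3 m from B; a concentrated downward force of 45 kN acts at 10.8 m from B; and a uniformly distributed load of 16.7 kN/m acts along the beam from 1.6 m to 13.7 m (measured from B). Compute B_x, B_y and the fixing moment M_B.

Resultant of the distributed load: 16.7 × 12.1 = 202.07 kN at 7.65 m from B.
ΣF_x = 0: B_x = 0.
ΣF_y = 0: B_y − 30 − 40 − 45 − 16.7·12.1 = 0 → B_y = 317.1 kN.
ΣM about B: M_B − 30·3.6 − 40·5.3 − 45·10.8 − (16.7·12.1)·7.65 = 0 → M_B = 2352 kN·m.

B_x = 0, B_y = 317.1 kN, M_B = 2352 kN·m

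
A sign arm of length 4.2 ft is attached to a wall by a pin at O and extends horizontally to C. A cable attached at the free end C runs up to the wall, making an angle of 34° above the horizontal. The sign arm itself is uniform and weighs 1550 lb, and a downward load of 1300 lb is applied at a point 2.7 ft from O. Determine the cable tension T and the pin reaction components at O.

T = 2880 lb, O_x = 2388 lb, O_y = 1239 lb

ΣM about O: T·sin34°·4.2 − 1550·2.1 − 1300·2.7 = 0 → T = 6765/(4.2·0.559193) = 2880.43 ≈ 2880 lb.
ΣF_x = 0: O_x − T·cos34° = 0 → O_x = 2880.43 × 0.829038 = 2388 lb.
ΣF_y = 0: O_y + T·sin34° − 1550 − 1300 = 0 → O_y = 2850 − 2880.43 × 0.559193 = 1239 lb.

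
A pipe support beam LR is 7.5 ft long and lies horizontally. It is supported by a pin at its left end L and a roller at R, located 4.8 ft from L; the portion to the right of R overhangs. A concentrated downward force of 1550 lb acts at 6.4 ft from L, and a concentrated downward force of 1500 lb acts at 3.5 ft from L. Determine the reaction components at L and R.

ΣM about L: R_y·4.8 − 1550·6.4 − 1500·3.5 = 0 → R_y = 15170/4.8 = 3160.42 ≈ 3160 lb.
ΣF_y = 0: L_y + 3160.42 − 1550 − 1500 = 0 → L_y = -110.4 lb.
ΣF_x = 0: no horizontal applied forces, so L_x = 0.

L_x = 0, L_y = -110.4 lb, R_y = 3160 lb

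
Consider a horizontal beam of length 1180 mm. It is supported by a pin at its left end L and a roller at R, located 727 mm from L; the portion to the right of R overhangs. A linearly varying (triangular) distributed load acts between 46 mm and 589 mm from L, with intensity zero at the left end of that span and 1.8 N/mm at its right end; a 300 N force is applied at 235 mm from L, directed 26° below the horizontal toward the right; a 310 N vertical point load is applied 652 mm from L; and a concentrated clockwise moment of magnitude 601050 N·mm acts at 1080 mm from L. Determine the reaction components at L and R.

Resultant of the triangular load: ½ × 1.8 × 543 = 488.7 N, acting at 408 mm from L (one-third of the span from the peak).
Taking moments about L: R_y·727 − (½·1.8·543)·408 − 300·sin26°·235 − 310·652 − 601050 = 0 → R_y = 1033460/727 = 1421.54 ≈ 1422 N.
ΣF_y = 0: L_y + 1421.54 − ½·1.8·543 − 300·sin26° − 310 = 0 → L_y = -491.3 N.
ΣF_x = 0: L_x + 300·cos26° = 0 → L_x = -269.6 N.

L_x = -269.6 N, L_y = -491.3 N, R_y = 1422 N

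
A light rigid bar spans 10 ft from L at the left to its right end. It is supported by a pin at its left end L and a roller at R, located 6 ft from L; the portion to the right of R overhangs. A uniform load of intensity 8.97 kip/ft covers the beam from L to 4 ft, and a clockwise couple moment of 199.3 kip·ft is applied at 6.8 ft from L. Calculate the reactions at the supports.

L_x = 0, L_y = -9.297 kip, R_y = 45.18 kip

Resultant of the distributed load: 8.97 × 4 = 35.88 kip at 2 ft from L.
Taking moments about L: R_y·6 − (8.97·4)·2 − 199.3 = 0 → R_y = 271.06/6 = 45.1767 ≈ 45.18 kip.
ΣF_y = 0: L_y + 45.1767 − 8.97·4 = 0 → L_y = -9.297 kip.
ΣF_x = 0: no horizontal applied forces, so L_x = 0.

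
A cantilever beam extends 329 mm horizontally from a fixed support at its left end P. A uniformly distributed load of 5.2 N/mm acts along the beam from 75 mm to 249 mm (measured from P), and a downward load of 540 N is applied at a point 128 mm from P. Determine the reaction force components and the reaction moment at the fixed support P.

P_x = 0, P_y = 1445 N, M_P = 215700 N·mm

Resultant of the distributed load: 5.2 × 174 = 904.8 N at 162 mm from P.
ΣF_x = 0: P_x = 0.
ΣF_y = 0: P_y − 5.2·174 − 540 = 0 → P_y = 1445 N.
ΣM about P: M_P − (5.2·174)·162 − 540·128 = 0 → M_P = 215700 N·mm.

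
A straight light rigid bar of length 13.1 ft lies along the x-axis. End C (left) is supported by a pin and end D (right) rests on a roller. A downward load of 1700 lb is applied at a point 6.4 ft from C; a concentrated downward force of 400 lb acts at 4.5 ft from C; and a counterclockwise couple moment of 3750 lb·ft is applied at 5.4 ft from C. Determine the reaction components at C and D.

Moments about C: D_y·13.1 − 1700·6.4 − 400·4.5 + 3750 = 0 → D_y = 8930/13.1 = 681.679 ≈ 681.7 lb.
ΣF_y = 0: C_y + 681.679 − 1700 − 400 = 0 → C_y = 1418 lb.
ΣF_x = 0: no horizontal applied forces, so C_x = 0.

C_x = 0, C_y = 1418 lb, D_y = 681.7 lb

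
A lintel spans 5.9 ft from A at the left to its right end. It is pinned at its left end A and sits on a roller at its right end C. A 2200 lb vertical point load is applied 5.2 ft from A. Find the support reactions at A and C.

Taking moments about A: C_y·5.9 − 2200·5.2 = 0 → C_y = 11440/5.9 = 1938.98 ≈ 1939 lb.
ΣF_y = 0: A_y + 1938.98 − 2200 = 0 → A_y = 261.0 lb.
ΣF_x = 0: no horizontal applied forces, so A_x = 0.

A_x = 0, A_y = 261.0 lb, C_y = 1939 lb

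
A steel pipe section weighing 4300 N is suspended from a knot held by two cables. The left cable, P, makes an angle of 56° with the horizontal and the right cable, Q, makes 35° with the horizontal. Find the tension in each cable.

T_P = 3523 N, T_Q = 2405 N

ΣF_x = 0: −T_P·cos56° + T_Q·cos35° = 0 → T_Q = 0.682648·T_P.
ΣF_y = 0: T_P·sin56° + T_Q·sin35° = 4300.
Substitute: T_P·(0.829038 + 0.682648·0.573576) = 4300 → T_P = 3522.89 ≈ 3523 N.
Then T_Q = 0.682648 × 3522.89 = 2405 N.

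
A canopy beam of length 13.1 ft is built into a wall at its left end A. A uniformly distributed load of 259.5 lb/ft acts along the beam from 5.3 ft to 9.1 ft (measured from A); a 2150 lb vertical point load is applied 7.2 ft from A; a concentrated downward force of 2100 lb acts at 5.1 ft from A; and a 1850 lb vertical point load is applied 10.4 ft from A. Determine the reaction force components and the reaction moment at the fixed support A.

Resultant of the distributed load: 259.5 × 3.8 = 986.1 lb at 7.2 ft from A.
ΣF_x = 0: A_x = 0.
ΣF_y = 0: A_y − 259.5·3.8 − 2150 − 2100 − 1850 = 0 → A_y = 7086 lb.
ΣM about A: M_A − (259.5·3.8)·7.2 − 2150·7.2 − 2100·5.1 − 1850·10.4 = 0 → M_A = 52530 lb·ft.

A_x = 0, A_y = 7086 lb, M_A = 52530 lb·ft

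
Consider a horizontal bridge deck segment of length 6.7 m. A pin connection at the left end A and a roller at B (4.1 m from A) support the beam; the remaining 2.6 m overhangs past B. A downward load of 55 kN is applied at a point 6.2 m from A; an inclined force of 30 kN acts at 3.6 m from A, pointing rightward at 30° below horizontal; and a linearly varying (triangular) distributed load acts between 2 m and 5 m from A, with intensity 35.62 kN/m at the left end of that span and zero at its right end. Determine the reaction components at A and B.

Resultant of the triangular load: ½ × 35.62 × 3 = 53.43 kN, acting at 3 m from A (one-third of the span from the peak).
Taking moments about A: B_y·4.1 − 55·6.2 − 30·sin30°·3.6 − (½·35.62·3)·3 = 0 → B_y = 555.29/4.1 = 135.437 ≈ 135.4 kN.
ΣF_y = 0: A_y + 135.437 − 55 − 30·sin30° − ½·35.62·3 = 0 → A_y = -12.01 kN.
ΣF_x = 0: A_x + 30·cos30° = 0 → A_x = -25.98 kN.

A_x = -25.98 kN, A_y = -12.01 kN, B_y = 135.4 kN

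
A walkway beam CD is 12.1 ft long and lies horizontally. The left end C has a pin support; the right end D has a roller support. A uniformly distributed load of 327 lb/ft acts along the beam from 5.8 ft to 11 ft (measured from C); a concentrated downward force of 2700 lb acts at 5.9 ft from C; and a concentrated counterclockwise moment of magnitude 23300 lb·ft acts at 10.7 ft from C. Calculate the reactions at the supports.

C_x = 0, C_y = 3829 lb, D_y = 571.4 lb

Resultant of the distributed load: 327 × 5.2 = 1700.4 lb at 8.4 ft from C.
ΣM about C: D_y·12.1 − (327·5.2)·8.4 − 2700·5.9 + 23300 = 0 → D_y = 6913.36/12.1 = 571.352 ≈ 571.4 lb.
ΣF_y = 0: C_y + 571.352 − 327·5.2 − 2700 = 0 → C_y = 3829 lb.
ΣF_x = 0: no horizontal applied forces, so C_x = 0.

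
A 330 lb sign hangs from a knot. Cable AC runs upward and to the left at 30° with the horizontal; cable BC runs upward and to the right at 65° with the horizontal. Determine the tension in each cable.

T_AC = 140.0 lb, T_BC = 286.9 lb

ΣF_x = 0: −T_AC·cos30° + T_BC·cos65° = 0 → T_BC = 2.04919·T_AC.
ΣF_y = 0: T_AC·sin30° + T_BC·sin65° = 330.
Substitute: T_AC·(0.5 + 2.04919·0.906308) = 330 → T_AC = 139.997 ≈ 140.0 lb.
Then T_BC = 2.04919 × 139.997 = 286.9 lb.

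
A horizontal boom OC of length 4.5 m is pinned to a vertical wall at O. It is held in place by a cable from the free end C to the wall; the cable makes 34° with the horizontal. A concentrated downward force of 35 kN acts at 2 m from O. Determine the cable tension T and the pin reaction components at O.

T = 27.82 kN, O_x = 23.06 kN, O_y = 19.44 kN

ΣM about O: T·sin34°·4.5 − 35·2 = 0 → T = 70/(4.5·0.559193) = 27.8179 ≈ 27.82 kN.
ΣF_x = 0: O_x − T·cos34° = 0 → O_x = 27.8179 × 0.829038 = 23.06 kN.
ΣF_y = 0: O_y + T·sin34° − 35 = 0 → O_y = 35 − 27.8179 × 0.559193 = 19.44 kN.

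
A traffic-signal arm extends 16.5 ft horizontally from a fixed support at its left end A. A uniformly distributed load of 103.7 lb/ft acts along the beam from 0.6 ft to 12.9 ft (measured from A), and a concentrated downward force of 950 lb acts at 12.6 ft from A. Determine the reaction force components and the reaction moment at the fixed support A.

A_x = 0, A_y = 2226 lb, M_A = 20580 lb·ft

Resultant of the distributed load: 103.7 × 12.3 = 1275.51 lb at 6.75 ft from A.
ΣF_x = 0: A_x = 0.
ΣF_y = 0: A_y − 103.7·12.3 − 950 = 0 → A_y = 2226 lb.
ΣM about A: M_A − (103.7·12.3)·6.75 − 950·12.6 = 0 → M_A = 20580 lb·ft.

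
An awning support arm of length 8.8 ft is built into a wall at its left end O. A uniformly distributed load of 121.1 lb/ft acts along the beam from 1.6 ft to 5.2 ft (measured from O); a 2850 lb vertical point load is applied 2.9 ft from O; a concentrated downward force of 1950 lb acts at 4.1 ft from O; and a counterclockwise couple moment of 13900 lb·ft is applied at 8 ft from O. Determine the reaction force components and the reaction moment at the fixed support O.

O_x = 0, O_y = 5236 lb, M_O = 3842 lb·ft

Resultant of the distributed load: 121.1 × 3.6 = 435.96 lb at 3.4 ft from O.
ΣF_x = 0: O_x = 0.
ΣF_y = 0: O_y − 121.1·3.6 − 2850 − 1950 = 0 → O_y = 5236 lb.
ΣM about O: M_O − (121.1·3.6)·3.4 − 2850·2.9 − 1950·4.1 + 13900 = 0 → M_O = 3842 lb·ft.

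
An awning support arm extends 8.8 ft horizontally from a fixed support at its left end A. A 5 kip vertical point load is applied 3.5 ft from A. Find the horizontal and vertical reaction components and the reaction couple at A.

ΣF_x = 0: A_x = 0.
ΣF_y = 0: A_y − 5 = 0 → A_y = 5.000 kip.
ΣM about A: M_A − 5·3.5 = 0 → M_A = 17.50 kip·ft.

A_x = 0, A_y = 5.000 kip, M_A = 17.50 kip·ft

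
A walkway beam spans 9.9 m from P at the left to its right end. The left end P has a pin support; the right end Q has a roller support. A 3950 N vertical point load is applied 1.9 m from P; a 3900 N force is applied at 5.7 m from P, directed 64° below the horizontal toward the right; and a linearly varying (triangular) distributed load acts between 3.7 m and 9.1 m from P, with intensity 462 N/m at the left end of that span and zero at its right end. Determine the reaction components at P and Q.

Resultant of the triangular load: ½ × 462 × 5.4 = 1247.4 N, acting at 5.5 m from P (one-third of the span from the peak).
ΣM about P: Q_y·9.9 − 3950·1.9 − 3900·sin64°·5.7 − (½·462·5.4)·5.5 = 0 → Q_y = 34345.9/9.9 = 3469.28 ≈ 3469 N.
ΣF_y = 0: P_y + 3469.28 − 3950 − 3900·sin64° − ½·462·5.4 = 0 → P_y = 5233 N.
ΣF_x = 0: P_x + 3900·cos64° = 0 → P_x = -1710 N.

P_x = -1710 N, P_y = 5233 N, Q_y = 3469 N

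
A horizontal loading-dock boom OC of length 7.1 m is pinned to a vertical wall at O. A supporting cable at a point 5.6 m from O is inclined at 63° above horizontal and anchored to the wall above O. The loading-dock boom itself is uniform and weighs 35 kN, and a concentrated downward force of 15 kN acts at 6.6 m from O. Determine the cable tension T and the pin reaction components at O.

ΣM about O: T·sin63°·5.6 − 35·3.55 − 15·6.6 = 0 → T = 223.25/(5.6·0.891007) = 44.7427 ≈ 44.74 kN.
ΣF_x = 0: O_x − T·cos63° = 0 → O_x = 44.7427 × 0.45399 = 20.31 kN.
ΣF_y = 0: O_y + T·sin63° − 35 − 15 = 0 → O_y = 50 − 44.7427 × 0.891007 = 10.13 kN.

T = 44.74 kN, O_x = 20.31 kN, O_y = 10.13 kN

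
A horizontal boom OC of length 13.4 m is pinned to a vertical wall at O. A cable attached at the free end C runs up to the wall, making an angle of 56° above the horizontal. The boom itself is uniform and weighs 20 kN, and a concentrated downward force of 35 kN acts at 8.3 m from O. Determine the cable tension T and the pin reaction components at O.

ΣM about O: T·sin56°·13.4 − 20·6.7 − 35·8.3 = 0 → T = 424.5/(13.4·0.829038) = 38.2119 ≈ 38.21 kN.
ΣF_x = 0: O_x − T·cos56° = 0 → O_x = 38.2119 × 0.559193 = 21.37 kN.
ΣF_y = 0: O_y + T·sin56° − 20 − 35 = 0 → O_y = 55 − 38.2119 × 0.829038 = 23.32 kN.

T = 38.21 kN, O_x = 21.37 kN, O_y = 23.32 kN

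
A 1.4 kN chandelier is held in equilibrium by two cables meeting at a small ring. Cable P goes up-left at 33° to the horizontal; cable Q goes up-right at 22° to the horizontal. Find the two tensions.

T_P = 1.585 kN, T_Q = 1.433 kN

ΣF_x = 0: −T_P·cos33° + T_Q·cos22° = 0 → T_Q = 0.904535·T_P.
ΣF_y = 0: T_P·sin33° + T_Q·sin22° = 1.4.
Substitute: T_P·(0.544639 + 0.904535·0.374607) = 1.4 → T_P = 1.58464 ≈ 1.585 kN.
Then T_Q = 0.904535 × 1.58464 = 1.433 kN.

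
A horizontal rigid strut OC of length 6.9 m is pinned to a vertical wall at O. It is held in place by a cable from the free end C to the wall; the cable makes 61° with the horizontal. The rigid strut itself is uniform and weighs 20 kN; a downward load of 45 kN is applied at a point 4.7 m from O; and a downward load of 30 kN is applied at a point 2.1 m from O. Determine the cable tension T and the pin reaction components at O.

T = 56.92 kN, O_x = 27.59 kN, O_y = 45.22 kN

ΣM about O: T·sin61°·6.9 − 20·3.45 − 45·4.7 − 30·2.1 = 0 → T = 343.5/(6.9·0.87462) = 56.9191 ≈ 56.92 kN.
ΣF_x = 0: O_x − T·cos61° = 0 → O_x = 56.9191 × 0.48481 = 27.59 kN.
ΣF_y = 0: O_y + T·sin61° − 20 − 45 − 30 = 0 → O_y = 95 − 56.9191 × 0.87462 = 45.22 kN.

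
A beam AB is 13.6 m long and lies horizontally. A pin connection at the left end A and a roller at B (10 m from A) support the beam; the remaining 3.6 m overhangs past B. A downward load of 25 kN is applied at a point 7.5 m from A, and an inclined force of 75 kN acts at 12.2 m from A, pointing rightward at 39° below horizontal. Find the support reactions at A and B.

Moments about A: B_y·10 − 25·7.5 − 75·sin39°·12.2 = 0 → B_y = 763.328/10 = 76.3328 ≈ 76.33 kN.
ΣF_y = 0: A_y + 76.3328 − 25 − 75·sin39° = 0 → A_y = -4.134 kN.
ΣF_x = 0: A_x + 75·cos39° = 0 → A_x = -58.29 kN.

A_x = -58.29 kN, A_y = -4.134 kN, B_y = 76.33 kN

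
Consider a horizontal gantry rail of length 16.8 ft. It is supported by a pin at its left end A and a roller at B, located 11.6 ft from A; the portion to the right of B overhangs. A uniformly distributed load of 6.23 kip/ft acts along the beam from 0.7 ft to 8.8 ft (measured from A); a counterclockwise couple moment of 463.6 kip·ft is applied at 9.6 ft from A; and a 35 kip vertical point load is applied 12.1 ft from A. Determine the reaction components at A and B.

A_x = 0, A_y = 68.26 kip, B_y = 17.21 kip

Resultant of the distributed load: 6.23 × 8.1 = 50.463 kip at 4.75 ft from A.
Moments about A: B_y·11.6 − (6.23·8.1)·4.75 + 463.6 − 35·12.1 = 0 → B_y = 199.59925/11.6 = 17.2068 ≈ 17.21 kip.
ΣF_y = 0: A_y + 17.2068 − 6.23·8.1 − 35 = 0 → A_y = 68.26 kip.
ΣF_x = 0: no horizontal applied forces, so A_x = 0.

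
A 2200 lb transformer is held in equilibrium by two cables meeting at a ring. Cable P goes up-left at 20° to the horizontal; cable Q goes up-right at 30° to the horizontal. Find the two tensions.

ΣF_x = 0: −T_P·cos20° + T_Q·cos30° = 0 → T_Q = 1.08506·T_P.
ΣF_y = 0: T_P·sin20° + T_Q·sin30° = 2200.
Substitute: T_P·(0.34202 + 1.08506·0.5) = 2200 → T_P = 2487.14 ≈ 2487 lb.
Then T_Q = 1.08506 × 2487.14 = 2699 lb.

T_P = 2487 lb, T_Q = 2699 lb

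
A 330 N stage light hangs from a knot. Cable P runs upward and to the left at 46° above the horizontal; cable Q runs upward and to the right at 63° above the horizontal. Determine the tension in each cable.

ΣF_x = 0: −T_P·cos46° + T_Q·cos63° = 0 → T_Q = 1.53012·T_P.
ΣF_y = 0: T_P·sin46° + T_Q·sin63° = 330.
Substitute: T_P·(0.71934 + 1.53012·0.891007) = 330 → T_P = 158.449 ≈ 158.4 N.
Then T_Q = 1.53012 × 158.449 = 242.4 N.

T_P = 158.4 N, T_Q = 242.4 N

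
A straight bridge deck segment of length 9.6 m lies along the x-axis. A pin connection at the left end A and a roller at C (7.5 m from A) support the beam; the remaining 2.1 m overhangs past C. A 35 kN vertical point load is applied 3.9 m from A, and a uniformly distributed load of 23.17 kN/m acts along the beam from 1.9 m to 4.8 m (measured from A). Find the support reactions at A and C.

A_x = 0, A_y = 53.98 kN, C_y = 48.21 kN

Resultant of the distributed load: 23.17 × 2.9 = 67.193 kN at 3.35 m from A.
Moments about A: C_y·7.5 − 35·3.9 − (23.17·2.9)·3.35 = 0 → C_y = 361.59655/7.5 = 48.2129 ≈ 48.21 kN.
ΣF_y = 0: A_y + 48.2129 − 35 − 23.17·2.9 = 0 → A_y = 53.98 kN.
ΣF_x = 0: no horizontal applied forces, so A_x = 0.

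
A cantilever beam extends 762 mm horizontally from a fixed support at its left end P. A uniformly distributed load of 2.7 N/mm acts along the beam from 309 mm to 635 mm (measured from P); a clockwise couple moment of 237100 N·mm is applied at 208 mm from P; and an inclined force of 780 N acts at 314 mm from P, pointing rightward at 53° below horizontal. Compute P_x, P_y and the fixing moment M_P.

Resultant of the distributed load: 2.7 × 326 = 880.2 N at 472 mm from P.
ΣF_x = 0: P_x + 780·cos53° = 0 → P_x = -469.4 N.
ΣF_y = 0: P_y − 2.7·326 − 780·sin53° = 0 → P_y = 1503 N.
ΣM about P: M_P − (2.7·326)·472 − 237100 − 780·sin53°·314 = 0 → M_P = 848200 N·mm.

P_x = -469.4 N, P_y = 1503 N, M_P = 848200 N·mm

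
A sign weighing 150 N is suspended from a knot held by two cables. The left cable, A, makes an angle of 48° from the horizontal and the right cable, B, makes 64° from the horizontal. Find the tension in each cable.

T_A = 70.92 N, T_B = 108.3 N

ΣF_x = 0: −T_A·cos48° + T_B·cos64° = 0 → T_B = 1.5264·T_A.
ΣF_y = 0: T_A·sin48° + T_B·sin64° = 150.
Substitute: T_A·(0.743145 + 1.5264·0.898794) = 150 → T_A = 70.9198 ≈ 70.92 N.
Then T_B = 1.5264 × 70.9198 = 108.3 N.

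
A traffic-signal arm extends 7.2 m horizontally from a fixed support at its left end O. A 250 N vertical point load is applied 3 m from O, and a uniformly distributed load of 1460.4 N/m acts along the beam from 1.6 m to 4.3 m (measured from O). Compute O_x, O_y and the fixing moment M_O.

O_x = 0, O_y = 4193 N, M_O = 12380 N·m

Resultant of the distributed load: 1460.4 × 2.7 = 3943.08 N at 2.95 m from O.
ΣF_x = 0: O_x = 0.
ΣF_y = 0: O_y − 250 − 1460.4·2.7 = 0 → O_y = 4193 N.
ΣM about O: M_O − 250·3 − (1460.4·2.7)·2.95 = 0 → M_O = 12380 N·m.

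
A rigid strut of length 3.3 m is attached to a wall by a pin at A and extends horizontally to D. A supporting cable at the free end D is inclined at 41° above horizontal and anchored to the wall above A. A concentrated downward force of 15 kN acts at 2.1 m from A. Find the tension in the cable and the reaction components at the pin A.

ΣM about A: T·sin41°·3.3 − 15·2.1 = 0 → T = 31.5/(3.3·0.656059) = 14.5497 ≈ 14.55 kN.
ΣF_x = 0: A_x − T·cos41° = 0 → A_x = 14.5497 × 0.75471 = 10.98 kN.
ΣF_y = 0: A_y + T·sin41° − 15 = 0 → A_y = 15 − 14.5497 × 0.656059 = 5.455 kN.

T = 14.55 kN, A_x = 10.98 kN, A_y = 5.455 kN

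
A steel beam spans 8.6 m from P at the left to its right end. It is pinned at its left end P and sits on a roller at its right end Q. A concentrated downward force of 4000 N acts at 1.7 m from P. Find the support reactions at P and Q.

P_x = 0, P_y = 3209 N, Q_y = 790.7 N

Moments about P: Q_y·8.6 − 4000·1.7 = 0 → Q_y = 6800/8.6 = 790.698 ≈ 790.7 N.
ΣF_y = 0: P_y + 790.698 − 4000 = 0 → P_y = 3209 N.
ΣF_x = 0: no horizontal applied forces, so P_x = 0.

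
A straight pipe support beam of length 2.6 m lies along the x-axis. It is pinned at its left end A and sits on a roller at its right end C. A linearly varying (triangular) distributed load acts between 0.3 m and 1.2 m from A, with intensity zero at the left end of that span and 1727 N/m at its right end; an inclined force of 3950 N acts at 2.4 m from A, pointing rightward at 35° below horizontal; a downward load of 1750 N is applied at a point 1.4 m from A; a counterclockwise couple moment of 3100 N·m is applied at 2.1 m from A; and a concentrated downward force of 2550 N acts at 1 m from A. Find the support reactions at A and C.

A_x = -3236 N, A_y = 4252 N, C_y = 3091 N

Resultant of the triangular load: ½ × 1727 × 0.9 = 777.15 N, acting at 0.9 m from A (one-third of the span from the peak).
ΣM about A: C_y·2.6 − (½·1727·0.9)·0.9 − 3950·sin35°·2.4 − 1750·1.4 + 3100 − 2550·1 = 0 → C_y = 8036.94/2.6 = 3091.13 ≈ 3091 N.
ΣF_y = 0: A_y + 3091.13 − ½·1727·0.9 − 3950·sin35° − 1750 − 2550 = 0 → A_y = 4252 N.
ΣF_x = 0: A_x + 3950·cos35° = 0 → A_x = -3236 N.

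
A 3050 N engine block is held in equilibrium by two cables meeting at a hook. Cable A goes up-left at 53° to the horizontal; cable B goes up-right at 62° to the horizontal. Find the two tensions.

ΣF_x = 0: −T_A·cos53° + T_B·cos62° = 0 → T_B = 1.2819·T_A.
ΣF_y = 0: T_A·sin53° + T_B·sin62° = 3050.
Substitute: T_A·(0.798636 + 1.2819·0.882948) = 3050 → T_A = 1579.91 ≈ 1580 N.
Then T_B = 1.2819 × 1579.91 = 2025 N.

T_A = 1580 N, T_B = 2025 N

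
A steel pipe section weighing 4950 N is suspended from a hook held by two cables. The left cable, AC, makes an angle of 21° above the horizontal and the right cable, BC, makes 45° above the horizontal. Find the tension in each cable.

T_AC = 3831 N, T_BC = 5059 N

ΣF_x = 0: −T_AC·cos21° + T_BC·cos45° = 0 → T_BC = 1.32028·T_AC.
ΣF_y = 0: T_AC·sin21° + T_BC·sin45° = 4950.
Substitute: T_AC·(0.358368 + 1.32028·0.707107) = 4950 → T_AC = 3831.43 ≈ 3831 N.
Then T_BC = 1.32028 × 3831.43 = 5059 N.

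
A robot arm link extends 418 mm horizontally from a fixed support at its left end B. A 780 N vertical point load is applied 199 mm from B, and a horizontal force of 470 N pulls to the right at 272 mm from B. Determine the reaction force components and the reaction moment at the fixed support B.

B_x = -470.0 N, B_y = 780.0 N, M_B = 155200 N·mm

ΣF_x = 0: B_x + 470 = 0 → B_x = -470.0 N.
ΣF_y = 0: B_y − 780 = 0 → B_y = 780.0 N.
ΣM about B: M_B − 780·199 = 0 → M_B = 155200 N·mm.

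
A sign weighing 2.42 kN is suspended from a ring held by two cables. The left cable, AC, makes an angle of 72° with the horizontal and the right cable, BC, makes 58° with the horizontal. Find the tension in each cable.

ΣF_x = 0: −T_AC·cos72° + T_BC·cos58° = 0 → T_BC = 0.58314·T_AC.
ΣF_y = 0: T_AC·sin72° + T_BC·sin58° = 2.42.
Substitute: T_AC·(0.951057 + 0.58314·0.848048) = 2.42 → T_AC = 1.67406 ≈ 1.674 kN.
Then T_BC = 0.58314 × 1.67406 = 0.9762 kN.

T_AC = 1.674 kN, T_BC = 0.9762 kN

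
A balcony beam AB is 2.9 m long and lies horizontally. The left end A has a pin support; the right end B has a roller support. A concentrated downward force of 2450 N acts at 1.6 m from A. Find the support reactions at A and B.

Moments about A: B_y·2.9 − 2450·1.6 = 0 → B_y = 3920/2.9 = 1351.72 ≈ 1352 N.
ΣF_y = 0: A_y + 1351.72 − 2450 = 0 → A_y = 1098 N.
ΣF_x = 0: no horizontal applied forces, so A_x = 0.

A_x = 0, A_y = 1098 N, B_y = 1352 N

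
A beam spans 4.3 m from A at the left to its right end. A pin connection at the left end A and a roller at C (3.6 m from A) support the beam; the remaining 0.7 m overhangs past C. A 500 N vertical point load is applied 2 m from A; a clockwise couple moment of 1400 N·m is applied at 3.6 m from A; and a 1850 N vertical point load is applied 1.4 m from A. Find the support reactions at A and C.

ΣM about A: C_y·3.6 − 500·2 − 1400 − 1850·1.4 = 0 → C_y = 4990/3.6 = 1386.11 ≈ 1386 N.
ΣF_y = 0: A_y + 1386.11 − 500 − 1850 = 0 → A_y = 963.9 N.
ΣF_x = 0: no horizontal applied forces, so A_x = 0.

A_x = 0, A_y = 963.9 N, C_y = 1386 N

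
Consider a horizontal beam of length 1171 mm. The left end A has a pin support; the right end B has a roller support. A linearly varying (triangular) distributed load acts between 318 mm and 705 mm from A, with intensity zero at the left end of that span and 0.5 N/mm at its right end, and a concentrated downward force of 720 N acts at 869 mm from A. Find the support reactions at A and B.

A_x = 0, A_y = 234.8 N, B_y = 581.9 N

Resultant of the triangular load: ½ × 0.5 × 387 = 96.75 N, acting at 576 mm from A (one-third of the span from the peak).
Moments about A: B_y·1171 − (½·0.5·387)·576 − 720·869 = 0 → B_y = 681408/1171 = 581.903 ≈ 581.9 N.
ΣF_y = 0: A_y + 581.903 − ½·0.5·387 − 720 = 0 → A_y = 234.8 N.
ΣF_x = 0: no horizontal applied forces, so A_x = 0.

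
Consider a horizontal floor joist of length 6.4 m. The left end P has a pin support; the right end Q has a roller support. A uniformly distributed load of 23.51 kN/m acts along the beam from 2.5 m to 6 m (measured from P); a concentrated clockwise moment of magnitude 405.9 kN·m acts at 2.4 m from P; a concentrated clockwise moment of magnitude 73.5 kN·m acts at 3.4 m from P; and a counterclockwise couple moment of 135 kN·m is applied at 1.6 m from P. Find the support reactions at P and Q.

Resultant of the distributed load: 23.51 × 3.5 = 82.285 kN at 4.25 m from P.
Moments about P: Q_y·6.4 − (23.51·3.5)·4.25 − 405.9 − 73.5 + 135 = 0 → Q_y = 694.11125/6.4 = 108.455 ≈ 108.5 kN.
ΣF_y = 0: P_y + 108.455 − 23.51·3.5 = 0 → P_y = -26.17 kN.
ΣF_x = 0: no horizontal applied forces, so P_x = 0.

P_x = 0, P_y = -26.17 kN, Q_y = 108.5 kN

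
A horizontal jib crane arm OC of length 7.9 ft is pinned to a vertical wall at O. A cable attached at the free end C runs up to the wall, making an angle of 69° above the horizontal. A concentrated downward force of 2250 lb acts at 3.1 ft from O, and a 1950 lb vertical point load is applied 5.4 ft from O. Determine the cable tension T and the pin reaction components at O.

T = 2373 lb, O_x = 850.6 lb, O_y = 1984 lb

ΣM about O: T·sin69°·7.9 − 2250·3.1 − 1950·5.4 = 0 → T = 17505/(7.9·0.93358) = 2373.47 ≈ 2373 lb.
ΣF_x = 0: O_x − T·cos69° = 0 → O_x = 2373.47 × 0.358368 = 850.6 lb.
ΣF_y = 0: O_y + T·sin69° − 2250 − 1950 = 0 → O_y = 4200 − 2373.47 × 0.93358 = 1984 lb.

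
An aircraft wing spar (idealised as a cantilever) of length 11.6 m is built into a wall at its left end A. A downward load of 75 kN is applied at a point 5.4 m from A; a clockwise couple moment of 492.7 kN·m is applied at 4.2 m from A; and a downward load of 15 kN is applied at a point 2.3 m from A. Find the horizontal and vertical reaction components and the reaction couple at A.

ΣF_x = 0: A_x = 0.
ΣF_y = 0: A_y − 75 − 15 = 0 → A_y = 90.00 kN.
ΣM about A: M_A − 75·5.4 − 492.7 − 15·2.3 = 0 → M_A = 932.2 kN·m.

A_x = 0, A_y = 90.00 kN, M_A = 932.2 kN·m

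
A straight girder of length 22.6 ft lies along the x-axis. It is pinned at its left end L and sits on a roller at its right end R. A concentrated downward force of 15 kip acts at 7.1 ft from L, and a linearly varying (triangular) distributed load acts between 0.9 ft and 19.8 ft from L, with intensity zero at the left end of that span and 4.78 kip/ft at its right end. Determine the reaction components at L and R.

L_x = 0, L_y = 28.48 kip, R_y = 31.70 kip

Resultant of the triangular load: ½ × 4.78 × 18.9 = 45.171 kip, acting at 13.5 ft from L (one-third of the span from the peak).
Taking moments about L: R_y·22.6 − 15·7.1 − (½·4.78·18.9)·13.5 = 0 → R_y = 716.3085/22.6 = 31.6951 ≈ 31.70 kip.
ΣF_y = 0: L_y + 31.6951 − 15 − ½·4.78·18.9 = 0 → L_y = 28.48 kip.
ΣF_x = 0: no horizontal applied forces, so L_x = 0.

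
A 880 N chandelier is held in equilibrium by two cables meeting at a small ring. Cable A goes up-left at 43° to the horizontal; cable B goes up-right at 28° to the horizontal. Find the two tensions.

ΣF_x = 0: −T_A·cos43° + T_B·cos28° = 0 → T_B = 0.828309·T_A.
ΣF_y = 0: T_A·sin43° + T_B·sin28° = 880.
Substitute: T_A·(0.681998 + 0.828309·0.469472) = 880 → T_A = 821.765 ≈ 821.8 N.
Then T_B = 0.828309 × 821.765 = 680.7 N.

T_A = 821.8 N, T_B = 680.7 N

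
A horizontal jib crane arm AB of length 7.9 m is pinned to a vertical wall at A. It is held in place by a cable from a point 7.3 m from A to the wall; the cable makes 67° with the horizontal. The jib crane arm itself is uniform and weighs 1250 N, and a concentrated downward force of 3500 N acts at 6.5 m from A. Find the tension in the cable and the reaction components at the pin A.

ΣM about A: T·sin67°·7.3 − 1250·3.95 − 3500·6.5 = 0 → T = 27687.5/(7.3·0.920505) = 4120.36 ≈ 4120 N.
ΣF_x = 0: A_x − T·cos67° = 0 → A_x = 4120.36 × 0.390731 = 1610 N.
ΣF_y = 0: A_y + T·sin67° − 1250 − 3500 = 0 → A_y = 4750 − 4120.36 × 0.920505 = 957.2 N.

T = 4120 N, A_x = 1610 N, A_y = 957.2 N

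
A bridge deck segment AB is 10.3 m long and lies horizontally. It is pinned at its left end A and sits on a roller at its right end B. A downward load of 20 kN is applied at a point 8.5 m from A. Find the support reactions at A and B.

A_x = 0, A_y = 3.495 kN, B_y = 16.50 kN

Taking moments about A: B_y·10.3 − 20·8.5 = 0 → B_y = 170/10.3 = 16.5049 ≈ 16.50 kN.
ΣF_y = 0: A_y + 16.5049 − 20 = 0 → A_y = 3.495 kN.
ΣF_x = 0: no horizontal applied forces, so A_x = 0.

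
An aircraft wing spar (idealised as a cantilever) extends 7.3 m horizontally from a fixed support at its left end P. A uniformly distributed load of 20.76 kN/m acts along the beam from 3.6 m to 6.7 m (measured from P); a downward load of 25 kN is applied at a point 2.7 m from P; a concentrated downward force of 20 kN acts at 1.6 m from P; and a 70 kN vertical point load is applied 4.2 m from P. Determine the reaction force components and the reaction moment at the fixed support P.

P_x = 0, P_y = 179.4 kN, M_P = 724.9 kN·m

Resultant of the distributed load: 20.76 × 3.1 = 64.356 kN at 5.15 m from P.
ΣF_x = 0: P_x = 0.
ΣF_y = 0: P_y − 20.76·3.1 − 25 − 20 − 70 = 0 → P_y = 179.4 kN.
ΣM about P: M_P − (20.76·3.1)·5.15 − 25·2.7 − 20·1.6 − 70·4.2 = 0 → M_P = 724.9 kN·m.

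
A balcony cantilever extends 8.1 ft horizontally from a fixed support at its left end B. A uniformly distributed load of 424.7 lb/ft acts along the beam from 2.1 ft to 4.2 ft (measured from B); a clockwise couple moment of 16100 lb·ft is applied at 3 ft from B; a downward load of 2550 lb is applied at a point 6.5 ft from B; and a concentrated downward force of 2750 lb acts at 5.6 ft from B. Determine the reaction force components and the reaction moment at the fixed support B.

B_x = 0, B_y = 6192 lb, M_B = 50880 lb·ft

Resultant of the distributed load: 424.7 × 2.1 = 891.87 lb at 3.15 ft from B.
ΣF_x = 0: B_x = 0.
ΣF_y = 0: B_y − 424.7·2.1 − 2550 − 2750 = 0 → B_y = 6192 lb.
ΣM about B: M_B − (424.7·2.1)·3.15 − 16100 − 2550·6.5 − 2750·5.6 = 0 → M_B = 50880 lb·ft.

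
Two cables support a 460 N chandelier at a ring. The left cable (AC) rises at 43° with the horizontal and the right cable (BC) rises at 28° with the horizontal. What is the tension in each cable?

ΣF_x = 0: −T_AC·cos43° + T_BC·cos28° = 0 → T_BC = 0.828309·T_AC.
ΣF_y = 0: T_AC·sin43° + T_BC·sin28° = 460.
Substitute: T_AC·(0.681998 + 0.828309·0.469472) = 460 → T_AC = 429.559 ≈ 429.6 N.
Then T_BC = 0.828309 × 429.559 = 355.8 N.

T_AC = 429.6 N, T_BC = 355.8 N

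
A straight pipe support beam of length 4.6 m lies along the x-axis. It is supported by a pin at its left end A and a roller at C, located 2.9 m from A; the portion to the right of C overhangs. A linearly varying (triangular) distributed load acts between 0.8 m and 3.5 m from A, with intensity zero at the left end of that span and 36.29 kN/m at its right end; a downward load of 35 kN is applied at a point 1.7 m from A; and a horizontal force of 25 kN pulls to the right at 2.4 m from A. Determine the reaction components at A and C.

Resultant of the triangular load: ½ × 36.29 × 2.7 = 48.9915 kN, acting at 2.6 m from A (one-third of the span from the peak).
Moments about A: C_y·2.9 − (½·36.29·2.7)·2.6 − 35·1.7 = 0 → C_y = 186.8779/2.9 = 64.4407 ≈ 64.44 kN.
ΣF_y = 0: A_y + 64.4407 − ½·36.29·2.7 − 35 = 0 → A_y = 19.55 kN.
ΣF_x = 0: A_x + 25 = 0 → A_x = -25.00 kN.

A_x = -25.00 kN, A_y = 19.55 kN, C_y = 64.44 kN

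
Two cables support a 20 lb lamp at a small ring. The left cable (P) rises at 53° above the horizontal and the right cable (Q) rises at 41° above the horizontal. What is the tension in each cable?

T_P = 15.13 lb, T_Q = 12.07 lb

ΣF_x = 0: −T_P·cos53° + T_Q·cos41° = 0 → T_Q = 0.797413·T_P.
ΣF_y = 0: T_P·sin53° + T_Q·sin41° = 20.
Substitute: T_P·(0.798636 + 0.797413·0.656059) = 20 → T_P = 15.131 ≈ 15.13 lb.
Then T_Q = 0.797413 × 15.131 = 12.07 lb.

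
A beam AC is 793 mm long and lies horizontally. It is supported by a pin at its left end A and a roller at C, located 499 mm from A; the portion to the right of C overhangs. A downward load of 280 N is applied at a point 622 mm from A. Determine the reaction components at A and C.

A_x = 0, A_y = -69.02 N, C_y = 349.0 N

ΣM about A: C_y·499 − 280·622 = 0 → C_y = 174160/499 = 349.018 ≈ 349.0 N.
ΣF_y = 0: A_y + 349.018 − 280 = 0 → A_y = -69.02 N.
ΣF_x = 0: no horizontal applied forces, so A_x = 0.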